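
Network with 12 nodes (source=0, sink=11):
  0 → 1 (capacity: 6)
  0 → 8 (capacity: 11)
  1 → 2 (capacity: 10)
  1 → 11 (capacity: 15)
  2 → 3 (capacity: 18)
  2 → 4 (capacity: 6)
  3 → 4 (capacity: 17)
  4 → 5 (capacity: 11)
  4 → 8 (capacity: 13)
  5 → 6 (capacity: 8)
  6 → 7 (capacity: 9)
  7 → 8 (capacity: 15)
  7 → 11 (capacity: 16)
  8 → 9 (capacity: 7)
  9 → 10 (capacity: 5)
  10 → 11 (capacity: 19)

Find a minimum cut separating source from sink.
Min cut value = 11, edges: (0,1), (9,10)

Min cut value: 11
Partition: S = [0, 8, 9], T = [1, 2, 3, 4, 5, 6, 7, 10, 11]
Cut edges: (0,1), (9,10)

By max-flow min-cut theorem, max flow = min cut = 11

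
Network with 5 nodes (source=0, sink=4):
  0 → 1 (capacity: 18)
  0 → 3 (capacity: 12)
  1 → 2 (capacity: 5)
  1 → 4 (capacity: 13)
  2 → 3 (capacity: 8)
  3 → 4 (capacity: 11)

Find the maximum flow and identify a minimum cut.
Max flow = 24, Min cut edges: (1,4), (3,4)

Maximum flow: 24
Minimum cut: (1,4), (3,4)
Partition: S = [0, 1, 2, 3], T = [4]

Max-flow min-cut theorem verified: both equal 24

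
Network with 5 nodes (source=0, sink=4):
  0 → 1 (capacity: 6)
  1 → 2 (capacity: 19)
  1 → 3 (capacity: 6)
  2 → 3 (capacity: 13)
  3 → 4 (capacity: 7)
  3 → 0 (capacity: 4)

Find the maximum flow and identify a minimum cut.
Max flow = 6, Min cut edges: (0,1)

Maximum flow: 6
Minimum cut: (0,1)
Partition: S = [0], T = [1, 2, 3, 4]

Max-flow min-cut theorem verified: both equal 6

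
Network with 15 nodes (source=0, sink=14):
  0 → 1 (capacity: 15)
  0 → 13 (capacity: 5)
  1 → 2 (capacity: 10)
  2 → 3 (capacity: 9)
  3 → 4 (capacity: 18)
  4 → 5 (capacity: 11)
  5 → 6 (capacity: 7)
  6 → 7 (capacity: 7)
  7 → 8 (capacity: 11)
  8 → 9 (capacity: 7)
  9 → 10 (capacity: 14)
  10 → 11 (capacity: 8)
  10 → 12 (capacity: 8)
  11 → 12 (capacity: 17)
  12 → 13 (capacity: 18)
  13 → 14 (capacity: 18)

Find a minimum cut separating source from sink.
Min cut value = 12, edges: (0,13), (8,9)

Min cut value: 12
Partition: S = [0, 1, 2, 3, 4, 5, 6, 7, 8], T = [9, 10, 11, 12, 13, 14]
Cut edges: (0,13), (8,9)

By max-flow min-cut theorem, max flow = min cut = 12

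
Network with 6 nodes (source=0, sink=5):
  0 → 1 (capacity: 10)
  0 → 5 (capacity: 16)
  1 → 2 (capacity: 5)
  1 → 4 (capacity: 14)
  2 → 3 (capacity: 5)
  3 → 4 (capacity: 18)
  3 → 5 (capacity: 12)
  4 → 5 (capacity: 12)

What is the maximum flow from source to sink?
Maximum flow = 26

Max flow: 26

Flow assignment:
  0 → 1: 10/10
  0 → 5: 16/16
  1 → 4: 10/14
  4 → 5: 10/12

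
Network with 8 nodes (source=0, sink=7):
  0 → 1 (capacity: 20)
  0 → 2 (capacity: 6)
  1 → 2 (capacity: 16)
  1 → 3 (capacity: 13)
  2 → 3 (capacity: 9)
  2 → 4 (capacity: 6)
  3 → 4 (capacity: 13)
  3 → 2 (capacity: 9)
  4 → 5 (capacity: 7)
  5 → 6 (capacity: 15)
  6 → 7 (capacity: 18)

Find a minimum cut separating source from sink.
Min cut value = 7, edges: (4,5)

Min cut value: 7
Partition: S = [0, 1, 2, 3, 4], T = [5, 6, 7]
Cut edges: (4,5)

By max-flow min-cut theorem, max flow = min cut = 7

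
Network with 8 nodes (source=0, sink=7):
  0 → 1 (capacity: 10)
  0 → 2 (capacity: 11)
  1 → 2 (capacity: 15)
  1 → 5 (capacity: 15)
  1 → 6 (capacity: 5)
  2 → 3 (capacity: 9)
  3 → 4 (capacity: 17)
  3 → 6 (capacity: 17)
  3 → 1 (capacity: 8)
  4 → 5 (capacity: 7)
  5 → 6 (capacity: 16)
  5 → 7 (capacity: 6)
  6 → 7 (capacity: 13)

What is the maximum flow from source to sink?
Maximum flow = 19

Max flow: 19

Flow assignment:
  0 → 1: 10/10
  0 → 2: 9/11
  1 → 5: 10/15
  2 → 3: 9/9
  3 → 6: 9/17
  5 → 6: 4/16
  5 → 7: 6/6
  6 → 7: 13/13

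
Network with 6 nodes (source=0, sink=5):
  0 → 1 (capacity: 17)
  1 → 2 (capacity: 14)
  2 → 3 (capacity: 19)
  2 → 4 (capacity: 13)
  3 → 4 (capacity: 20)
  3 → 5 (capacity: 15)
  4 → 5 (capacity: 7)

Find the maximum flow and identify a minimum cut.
Max flow = 14, Min cut edges: (1,2)

Maximum flow: 14
Minimum cut: (1,2)
Partition: S = [0, 1], T = [2, 3, 4, 5]

Max-flow min-cut theorem verified: both equal 14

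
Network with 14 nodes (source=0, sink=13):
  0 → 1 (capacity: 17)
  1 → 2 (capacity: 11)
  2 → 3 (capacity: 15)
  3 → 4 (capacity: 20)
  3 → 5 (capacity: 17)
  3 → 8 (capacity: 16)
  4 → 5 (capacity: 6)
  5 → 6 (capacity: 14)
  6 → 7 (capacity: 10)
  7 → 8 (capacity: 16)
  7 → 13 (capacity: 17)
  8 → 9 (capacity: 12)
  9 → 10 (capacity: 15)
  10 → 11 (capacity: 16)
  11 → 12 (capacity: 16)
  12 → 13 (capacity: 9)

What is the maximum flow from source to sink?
Maximum flow = 11

Max flow: 11

Flow assignment:
  0 → 1: 11/17
  1 → 2: 11/11
  2 → 3: 11/15
  3 → 5: 10/17
  3 → 8: 1/16
  5 → 6: 10/14
  6 → 7: 10/10
  7 → 13: 10/17
  8 → 9: 1/12
  9 → 10: 1/15
  10 → 11: 1/16
  11 → 12: 1/16
  12 → 13: 1/9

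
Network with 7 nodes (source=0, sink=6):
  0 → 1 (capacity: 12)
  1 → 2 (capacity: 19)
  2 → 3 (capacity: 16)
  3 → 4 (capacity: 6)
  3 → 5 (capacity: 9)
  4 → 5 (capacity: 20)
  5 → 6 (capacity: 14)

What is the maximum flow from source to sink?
Maximum flow = 12

Max flow: 12

Flow assignment:
  0 → 1: 12/12
  1 → 2: 12/19
  2 → 3: 12/16
  3 → 4: 3/6
  3 → 5: 9/9
  4 → 5: 3/20
  5 → 6: 12/14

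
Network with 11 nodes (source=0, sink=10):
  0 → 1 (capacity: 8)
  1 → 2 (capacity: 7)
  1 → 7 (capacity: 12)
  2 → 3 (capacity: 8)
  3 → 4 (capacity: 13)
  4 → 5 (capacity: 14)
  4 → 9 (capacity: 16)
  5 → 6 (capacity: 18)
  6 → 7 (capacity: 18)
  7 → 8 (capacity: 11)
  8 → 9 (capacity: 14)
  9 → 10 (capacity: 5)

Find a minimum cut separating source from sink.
Min cut value = 5, edges: (9,10)

Min cut value: 5
Partition: S = [0, 1, 2, 3, 4, 5, 6, 7, 8, 9], T = [10]
Cut edges: (9,10)

By max-flow min-cut theorem, max flow = min cut = 5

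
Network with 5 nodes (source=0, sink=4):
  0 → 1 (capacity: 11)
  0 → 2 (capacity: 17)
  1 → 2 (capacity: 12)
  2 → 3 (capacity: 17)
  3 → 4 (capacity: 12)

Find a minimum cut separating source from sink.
Min cut value = 12, edges: (3,4)

Min cut value: 12
Partition: S = [0, 1, 2, 3], T = [4]
Cut edges: (3,4)

By max-flow min-cut theorem, max flow = min cut = 12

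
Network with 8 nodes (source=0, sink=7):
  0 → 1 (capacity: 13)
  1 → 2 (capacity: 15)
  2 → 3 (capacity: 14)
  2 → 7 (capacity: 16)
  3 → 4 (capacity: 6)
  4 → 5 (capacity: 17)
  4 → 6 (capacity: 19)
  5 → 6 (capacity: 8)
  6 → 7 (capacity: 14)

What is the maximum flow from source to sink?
Maximum flow = 13

Max flow: 13

Flow assignment:
  0 → 1: 13/13
  1 → 2: 13/15
  2 → 7: 13/16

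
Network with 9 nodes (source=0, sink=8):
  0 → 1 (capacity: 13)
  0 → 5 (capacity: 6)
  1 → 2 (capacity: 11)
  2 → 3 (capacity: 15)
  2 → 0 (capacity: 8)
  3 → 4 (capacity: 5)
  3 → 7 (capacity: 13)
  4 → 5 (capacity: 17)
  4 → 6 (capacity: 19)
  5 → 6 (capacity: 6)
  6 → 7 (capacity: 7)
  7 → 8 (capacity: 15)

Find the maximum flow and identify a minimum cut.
Max flow = 15, Min cut edges: (7,8)

Maximum flow: 15
Minimum cut: (7,8)
Partition: S = [0, 1, 2, 3, 4, 5, 6, 7], T = [8]

Max-flow min-cut theorem verified: both equal 15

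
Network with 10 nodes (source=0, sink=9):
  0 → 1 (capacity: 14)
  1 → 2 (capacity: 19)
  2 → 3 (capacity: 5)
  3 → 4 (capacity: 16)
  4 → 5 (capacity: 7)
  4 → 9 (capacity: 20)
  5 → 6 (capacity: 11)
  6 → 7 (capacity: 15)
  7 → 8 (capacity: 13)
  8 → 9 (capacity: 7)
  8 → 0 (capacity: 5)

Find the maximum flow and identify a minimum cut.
Max flow = 5, Min cut edges: (2,3)

Maximum flow: 5
Minimum cut: (2,3)
Partition: S = [0, 1, 2], T = [3, 4, 5, 6, 7, 8, 9]

Max-flow min-cut theorem verified: both equal 5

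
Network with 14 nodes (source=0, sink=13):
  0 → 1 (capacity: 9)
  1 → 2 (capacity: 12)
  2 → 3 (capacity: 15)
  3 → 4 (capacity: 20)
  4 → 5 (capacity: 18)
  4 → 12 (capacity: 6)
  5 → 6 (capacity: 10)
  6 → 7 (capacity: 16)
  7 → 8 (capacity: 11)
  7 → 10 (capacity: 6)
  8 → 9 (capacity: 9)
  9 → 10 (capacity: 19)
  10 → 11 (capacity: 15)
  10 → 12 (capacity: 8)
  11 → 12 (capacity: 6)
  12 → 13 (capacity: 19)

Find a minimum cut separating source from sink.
Min cut value = 9, edges: (0,1)

Min cut value: 9
Partition: S = [0], T = [1, 2, 3, 4, 5, 6, 7, 8, 9, 10, 11, 12, 13]
Cut edges: (0,1)

By max-flow min-cut theorem, max flow = min cut = 9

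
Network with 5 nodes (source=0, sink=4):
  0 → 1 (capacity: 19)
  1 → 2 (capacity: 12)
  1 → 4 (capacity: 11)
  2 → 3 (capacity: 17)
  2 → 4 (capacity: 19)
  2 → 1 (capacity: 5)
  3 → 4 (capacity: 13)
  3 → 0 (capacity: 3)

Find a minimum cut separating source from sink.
Min cut value = 19, edges: (0,1)

Min cut value: 19
Partition: S = [0], T = [1, 2, 3, 4]
Cut edges: (0,1)

By max-flow min-cut theorem, max flow = min cut = 19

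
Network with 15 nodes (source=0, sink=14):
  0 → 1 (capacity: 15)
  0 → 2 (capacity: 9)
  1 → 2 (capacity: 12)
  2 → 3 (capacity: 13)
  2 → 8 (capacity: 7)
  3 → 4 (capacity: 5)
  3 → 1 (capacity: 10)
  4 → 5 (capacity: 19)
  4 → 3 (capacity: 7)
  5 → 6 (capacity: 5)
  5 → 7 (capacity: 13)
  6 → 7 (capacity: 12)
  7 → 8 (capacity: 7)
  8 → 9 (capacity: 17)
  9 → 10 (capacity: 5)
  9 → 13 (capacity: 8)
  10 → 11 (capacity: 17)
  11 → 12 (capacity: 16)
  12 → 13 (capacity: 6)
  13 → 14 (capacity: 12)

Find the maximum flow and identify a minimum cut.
Max flow = 12, Min cut edges: (13,14)

Maximum flow: 12
Minimum cut: (13,14)
Partition: S = [0, 1, 2, 3, 4, 5, 6, 7, 8, 9, 10, 11, 12, 13], T = [14]

Max-flow min-cut theorem verified: both equal 12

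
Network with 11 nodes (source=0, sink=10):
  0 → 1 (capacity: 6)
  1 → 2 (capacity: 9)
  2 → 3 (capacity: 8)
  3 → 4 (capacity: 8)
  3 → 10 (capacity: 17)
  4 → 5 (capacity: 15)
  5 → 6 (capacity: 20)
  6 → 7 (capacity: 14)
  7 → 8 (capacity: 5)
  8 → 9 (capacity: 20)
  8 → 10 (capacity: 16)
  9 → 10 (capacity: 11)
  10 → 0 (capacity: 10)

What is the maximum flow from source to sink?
Maximum flow = 6

Max flow: 6

Flow assignment:
  0 → 1: 6/6
  1 → 2: 6/9
  2 → 3: 6/8
  3 → 10: 6/17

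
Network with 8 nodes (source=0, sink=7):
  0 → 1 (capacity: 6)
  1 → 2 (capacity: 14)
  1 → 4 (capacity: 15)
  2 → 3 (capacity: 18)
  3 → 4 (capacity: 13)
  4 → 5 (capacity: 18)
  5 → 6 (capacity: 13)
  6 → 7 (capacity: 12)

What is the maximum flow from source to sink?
Maximum flow = 6

Max flow: 6

Flow assignment:
  0 → 1: 6/6
  1 → 4: 6/15
  4 → 5: 6/18
  5 → 6: 6/13
  6 → 7: 6/12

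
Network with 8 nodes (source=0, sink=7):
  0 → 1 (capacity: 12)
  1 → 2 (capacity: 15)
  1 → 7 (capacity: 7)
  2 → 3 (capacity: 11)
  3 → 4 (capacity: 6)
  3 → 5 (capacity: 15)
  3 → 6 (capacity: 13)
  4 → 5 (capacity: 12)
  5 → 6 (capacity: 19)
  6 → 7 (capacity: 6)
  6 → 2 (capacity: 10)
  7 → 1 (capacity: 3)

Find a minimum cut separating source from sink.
Min cut value = 12, edges: (0,1)

Min cut value: 12
Partition: S = [0], T = [1, 2, 3, 4, 5, 6, 7]
Cut edges: (0,1)

By max-flow min-cut theorem, max flow = min cut = 12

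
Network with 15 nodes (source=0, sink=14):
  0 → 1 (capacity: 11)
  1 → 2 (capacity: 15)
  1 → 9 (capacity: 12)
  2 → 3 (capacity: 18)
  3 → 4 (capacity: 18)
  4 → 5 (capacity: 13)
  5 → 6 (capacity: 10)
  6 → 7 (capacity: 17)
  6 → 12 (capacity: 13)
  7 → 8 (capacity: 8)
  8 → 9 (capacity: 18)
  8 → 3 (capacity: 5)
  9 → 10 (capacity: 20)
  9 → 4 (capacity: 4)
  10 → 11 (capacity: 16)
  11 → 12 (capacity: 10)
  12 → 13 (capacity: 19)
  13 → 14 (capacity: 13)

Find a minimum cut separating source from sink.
Min cut value = 11, edges: (0,1)

Min cut value: 11
Partition: S = [0], T = [1, 2, 3, 4, 5, 6, 7, 8, 9, 10, 11, 12, 13, 14]
Cut edges: (0,1)

By max-flow min-cut theorem, max flow = min cut = 11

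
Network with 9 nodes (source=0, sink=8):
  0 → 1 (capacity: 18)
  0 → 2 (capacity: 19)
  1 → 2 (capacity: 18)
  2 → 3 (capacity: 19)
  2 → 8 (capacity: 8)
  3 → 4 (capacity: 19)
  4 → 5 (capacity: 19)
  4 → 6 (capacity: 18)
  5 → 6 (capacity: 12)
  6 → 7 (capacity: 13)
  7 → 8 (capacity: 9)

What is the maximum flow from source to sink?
Maximum flow = 17

Max flow: 17

Flow assignment:
  0 → 1: 8/18
  0 → 2: 9/19
  1 → 2: 8/18
  2 → 3: 9/19
  2 → 8: 8/8
  3 → 4: 9/19
  4 → 6: 9/18
  6 → 7: 9/13
  7 → 8: 9/9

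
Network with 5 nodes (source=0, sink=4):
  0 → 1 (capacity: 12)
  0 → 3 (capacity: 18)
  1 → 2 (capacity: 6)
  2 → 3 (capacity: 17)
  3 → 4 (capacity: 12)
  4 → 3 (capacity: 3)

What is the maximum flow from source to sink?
Maximum flow = 12

Max flow: 12

Flow assignment:
  0 → 1: 6/12
  0 → 3: 6/18
  1 → 2: 6/6
  2 → 3: 6/17
  3 → 4: 12/12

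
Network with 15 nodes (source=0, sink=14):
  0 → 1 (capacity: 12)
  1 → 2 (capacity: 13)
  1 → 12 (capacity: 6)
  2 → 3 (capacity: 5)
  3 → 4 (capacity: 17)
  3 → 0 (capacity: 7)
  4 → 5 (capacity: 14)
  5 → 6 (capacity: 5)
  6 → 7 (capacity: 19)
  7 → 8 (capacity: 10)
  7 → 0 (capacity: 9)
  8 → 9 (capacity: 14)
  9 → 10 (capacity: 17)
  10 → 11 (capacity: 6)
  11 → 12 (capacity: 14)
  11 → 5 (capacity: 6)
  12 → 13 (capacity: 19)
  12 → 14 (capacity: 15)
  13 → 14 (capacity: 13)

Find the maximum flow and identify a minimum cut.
Max flow = 11, Min cut edges: (1,12), (5,6)

Maximum flow: 11
Minimum cut: (1,12), (5,6)
Partition: S = [0, 1, 2, 3, 4, 5], T = [6, 7, 8, 9, 10, 11, 12, 13, 14]

Max-flow min-cut theorem verified: both equal 11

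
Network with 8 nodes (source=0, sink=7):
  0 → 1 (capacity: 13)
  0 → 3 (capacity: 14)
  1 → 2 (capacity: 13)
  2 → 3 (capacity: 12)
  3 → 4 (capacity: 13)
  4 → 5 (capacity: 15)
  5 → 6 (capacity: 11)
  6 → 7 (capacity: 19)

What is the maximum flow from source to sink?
Maximum flow = 11

Max flow: 11

Flow assignment:
  0 → 1: 11/13
  1 → 2: 11/13
  2 → 3: 11/12
  3 → 4: 11/13
  4 → 5: 11/15
  5 → 6: 11/11
  6 → 7: 11/19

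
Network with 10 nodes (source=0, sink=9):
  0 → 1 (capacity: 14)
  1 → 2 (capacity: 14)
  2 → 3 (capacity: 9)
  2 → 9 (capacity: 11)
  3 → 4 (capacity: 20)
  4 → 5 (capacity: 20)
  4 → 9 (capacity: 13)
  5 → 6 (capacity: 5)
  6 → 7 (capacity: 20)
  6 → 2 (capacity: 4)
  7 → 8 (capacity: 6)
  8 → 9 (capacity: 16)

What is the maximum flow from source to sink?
Maximum flow = 14

Max flow: 14

Flow assignment:
  0 → 1: 14/14
  1 → 2: 14/14
  2 → 3: 3/9
  2 → 9: 11/11
  3 → 4: 3/20
  4 → 9: 3/13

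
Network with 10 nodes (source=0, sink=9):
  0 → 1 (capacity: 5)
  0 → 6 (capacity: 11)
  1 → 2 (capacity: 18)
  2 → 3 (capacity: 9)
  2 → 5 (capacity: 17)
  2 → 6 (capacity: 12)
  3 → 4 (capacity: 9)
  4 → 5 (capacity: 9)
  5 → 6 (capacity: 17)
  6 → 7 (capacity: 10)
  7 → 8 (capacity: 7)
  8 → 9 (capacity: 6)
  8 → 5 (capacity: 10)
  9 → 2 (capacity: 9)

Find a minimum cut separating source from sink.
Min cut value = 6, edges: (8,9)

Min cut value: 6
Partition: S = [0, 1, 2, 3, 4, 5, 6, 7, 8], T = [9]
Cut edges: (8,9)

By max-flow min-cut theorem, max flow = min cut = 6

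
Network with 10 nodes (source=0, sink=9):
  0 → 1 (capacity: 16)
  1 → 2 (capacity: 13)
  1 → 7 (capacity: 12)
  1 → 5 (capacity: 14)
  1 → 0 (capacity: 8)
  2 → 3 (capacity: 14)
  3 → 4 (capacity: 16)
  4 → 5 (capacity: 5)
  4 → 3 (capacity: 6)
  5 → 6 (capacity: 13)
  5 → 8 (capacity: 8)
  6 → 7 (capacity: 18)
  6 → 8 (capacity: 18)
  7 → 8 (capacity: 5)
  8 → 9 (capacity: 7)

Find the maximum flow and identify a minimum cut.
Max flow = 7, Min cut edges: (8,9)

Maximum flow: 7
Minimum cut: (8,9)
Partition: S = [0, 1, 2, 3, 4, 5, 6, 7, 8], T = [9]

Max-flow min-cut theorem verified: both equal 7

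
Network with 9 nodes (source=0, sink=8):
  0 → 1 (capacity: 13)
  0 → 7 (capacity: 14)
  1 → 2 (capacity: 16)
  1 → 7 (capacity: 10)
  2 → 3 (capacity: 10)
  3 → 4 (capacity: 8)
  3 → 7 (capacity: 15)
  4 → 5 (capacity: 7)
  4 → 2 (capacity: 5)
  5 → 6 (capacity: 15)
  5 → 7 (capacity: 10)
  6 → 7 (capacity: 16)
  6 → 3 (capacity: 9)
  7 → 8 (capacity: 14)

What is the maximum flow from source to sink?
Maximum flow = 14

Max flow: 14

Flow assignment:
  0 → 1: 3/13
  0 → 7: 11/14
  1 → 2: 3/16
  2 → 3: 3/10
  3 → 7: 3/15
  7 → 8: 14/14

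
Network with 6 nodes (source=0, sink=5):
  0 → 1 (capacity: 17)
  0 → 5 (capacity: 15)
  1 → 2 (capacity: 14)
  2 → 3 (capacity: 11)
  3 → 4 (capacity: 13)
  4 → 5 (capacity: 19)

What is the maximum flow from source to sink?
Maximum flow = 26

Max flow: 26

Flow assignment:
  0 → 1: 11/17
  0 → 5: 15/15
  1 → 2: 11/14
  2 → 3: 11/11
  3 → 4: 11/13
  4 → 5: 11/19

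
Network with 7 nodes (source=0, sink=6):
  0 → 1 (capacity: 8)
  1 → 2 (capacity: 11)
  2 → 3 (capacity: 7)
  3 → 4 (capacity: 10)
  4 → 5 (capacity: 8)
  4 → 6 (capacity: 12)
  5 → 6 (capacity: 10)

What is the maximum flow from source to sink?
Maximum flow = 7

Max flow: 7

Flow assignment:
  0 → 1: 7/8
  1 → 2: 7/11
  2 → 3: 7/7
  3 → 4: 7/10
  4 → 6: 7/12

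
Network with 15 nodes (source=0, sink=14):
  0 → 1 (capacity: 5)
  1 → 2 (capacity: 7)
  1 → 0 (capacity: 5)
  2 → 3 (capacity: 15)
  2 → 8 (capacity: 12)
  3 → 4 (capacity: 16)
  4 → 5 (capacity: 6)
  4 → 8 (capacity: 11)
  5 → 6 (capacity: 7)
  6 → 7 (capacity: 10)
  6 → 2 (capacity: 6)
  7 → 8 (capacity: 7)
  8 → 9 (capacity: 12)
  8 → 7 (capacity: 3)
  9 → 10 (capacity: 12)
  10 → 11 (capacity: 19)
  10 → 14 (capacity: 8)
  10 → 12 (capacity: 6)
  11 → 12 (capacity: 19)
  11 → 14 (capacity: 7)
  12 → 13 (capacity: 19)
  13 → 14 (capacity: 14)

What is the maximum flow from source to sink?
Maximum flow = 5

Max flow: 5

Flow assignment:
  0 → 1: 5/5
  1 → 2: 5/7
  2 → 8: 5/12
  8 → 9: 5/12
  9 → 10: 5/12
  10 → 14: 5/8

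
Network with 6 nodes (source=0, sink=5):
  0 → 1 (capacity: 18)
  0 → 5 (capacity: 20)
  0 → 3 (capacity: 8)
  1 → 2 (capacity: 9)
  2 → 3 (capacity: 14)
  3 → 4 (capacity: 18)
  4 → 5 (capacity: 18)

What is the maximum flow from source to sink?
Maximum flow = 37

Max flow: 37

Flow assignment:
  0 → 1: 9/18
  0 → 5: 20/20
  0 → 3: 8/8
  1 → 2: 9/9
  2 → 3: 9/14
  3 → 4: 17/18
  4 → 5: 17/18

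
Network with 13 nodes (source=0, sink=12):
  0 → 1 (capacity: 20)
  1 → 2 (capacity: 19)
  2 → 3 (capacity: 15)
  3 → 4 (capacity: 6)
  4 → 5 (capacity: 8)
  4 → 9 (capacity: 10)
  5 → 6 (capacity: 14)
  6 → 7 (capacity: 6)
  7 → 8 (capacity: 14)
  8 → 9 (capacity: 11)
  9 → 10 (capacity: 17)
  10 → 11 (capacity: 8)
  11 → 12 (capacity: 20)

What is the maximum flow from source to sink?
Maximum flow = 6

Max flow: 6

Flow assignment:
  0 → 1: 6/20
  1 → 2: 6/19
  2 → 3: 6/15
  3 → 4: 6/6
  4 → 9: 6/10
  9 → 10: 6/17
  10 → 11: 6/8
  11 → 12: 6/20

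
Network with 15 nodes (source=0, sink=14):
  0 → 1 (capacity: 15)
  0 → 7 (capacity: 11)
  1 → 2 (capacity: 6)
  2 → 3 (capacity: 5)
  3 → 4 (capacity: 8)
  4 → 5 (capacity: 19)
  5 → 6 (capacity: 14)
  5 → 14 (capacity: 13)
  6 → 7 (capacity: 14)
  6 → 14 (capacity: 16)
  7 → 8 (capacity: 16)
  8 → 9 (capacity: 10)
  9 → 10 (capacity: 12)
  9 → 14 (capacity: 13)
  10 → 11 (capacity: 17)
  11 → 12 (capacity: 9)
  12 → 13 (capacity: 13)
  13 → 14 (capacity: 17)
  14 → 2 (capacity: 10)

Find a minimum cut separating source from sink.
Min cut value = 15, edges: (2,3), (8,9)

Min cut value: 15
Partition: S = [0, 1, 2, 7, 8], T = [3, 4, 5, 6, 9, 10, 11, 12, 13, 14]
Cut edges: (2,3), (8,9)

By max-flow min-cut theorem, max flow = min cut = 15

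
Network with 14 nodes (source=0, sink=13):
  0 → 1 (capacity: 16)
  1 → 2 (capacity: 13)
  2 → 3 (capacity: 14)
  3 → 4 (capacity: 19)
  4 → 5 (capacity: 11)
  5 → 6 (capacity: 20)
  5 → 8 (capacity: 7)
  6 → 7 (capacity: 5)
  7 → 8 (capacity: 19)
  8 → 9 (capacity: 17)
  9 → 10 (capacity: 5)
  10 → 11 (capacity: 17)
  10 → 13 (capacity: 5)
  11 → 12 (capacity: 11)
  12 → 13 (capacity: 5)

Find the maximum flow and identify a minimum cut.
Max flow = 5, Min cut edges: (9,10)

Maximum flow: 5
Minimum cut: (9,10)
Partition: S = [0, 1, 2, 3, 4, 5, 6, 7, 8, 9], T = [10, 11, 12, 13]

Max-flow min-cut theorem verified: both equal 5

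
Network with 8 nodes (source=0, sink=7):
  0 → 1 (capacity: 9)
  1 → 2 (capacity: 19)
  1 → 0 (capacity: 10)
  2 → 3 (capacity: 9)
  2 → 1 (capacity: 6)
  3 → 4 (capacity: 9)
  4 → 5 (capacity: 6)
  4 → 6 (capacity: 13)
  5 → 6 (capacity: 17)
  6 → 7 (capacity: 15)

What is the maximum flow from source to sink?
Maximum flow = 9

Max flow: 9

Flow assignment:
  0 → 1: 9/9
  1 → 2: 9/19
  2 → 3: 9/9
  3 → 4: 9/9
  4 → 6: 9/13
  6 → 7: 9/15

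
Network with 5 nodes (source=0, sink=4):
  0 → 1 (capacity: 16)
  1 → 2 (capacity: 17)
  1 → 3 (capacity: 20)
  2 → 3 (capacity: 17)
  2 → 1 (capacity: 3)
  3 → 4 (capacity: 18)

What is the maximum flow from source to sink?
Maximum flow = 16

Max flow: 16

Flow assignment:
  0 → 1: 16/16
  1 → 3: 16/20
  3 → 4: 16/18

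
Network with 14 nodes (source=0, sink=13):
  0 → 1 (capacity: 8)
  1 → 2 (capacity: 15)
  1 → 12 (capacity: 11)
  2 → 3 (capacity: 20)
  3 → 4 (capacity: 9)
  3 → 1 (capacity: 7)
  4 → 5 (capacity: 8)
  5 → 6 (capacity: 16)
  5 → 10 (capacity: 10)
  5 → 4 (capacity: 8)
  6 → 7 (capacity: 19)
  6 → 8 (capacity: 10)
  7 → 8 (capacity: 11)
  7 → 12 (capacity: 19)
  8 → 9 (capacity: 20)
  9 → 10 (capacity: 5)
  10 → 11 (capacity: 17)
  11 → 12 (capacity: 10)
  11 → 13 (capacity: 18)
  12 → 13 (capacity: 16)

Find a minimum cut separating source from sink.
Min cut value = 8, edges: (0,1)

Min cut value: 8
Partition: S = [0], T = [1, 2, 3, 4, 5, 6, 7, 8, 9, 10, 11, 12, 13]
Cut edges: (0,1)

By max-flow min-cut theorem, max flow = min cut = 8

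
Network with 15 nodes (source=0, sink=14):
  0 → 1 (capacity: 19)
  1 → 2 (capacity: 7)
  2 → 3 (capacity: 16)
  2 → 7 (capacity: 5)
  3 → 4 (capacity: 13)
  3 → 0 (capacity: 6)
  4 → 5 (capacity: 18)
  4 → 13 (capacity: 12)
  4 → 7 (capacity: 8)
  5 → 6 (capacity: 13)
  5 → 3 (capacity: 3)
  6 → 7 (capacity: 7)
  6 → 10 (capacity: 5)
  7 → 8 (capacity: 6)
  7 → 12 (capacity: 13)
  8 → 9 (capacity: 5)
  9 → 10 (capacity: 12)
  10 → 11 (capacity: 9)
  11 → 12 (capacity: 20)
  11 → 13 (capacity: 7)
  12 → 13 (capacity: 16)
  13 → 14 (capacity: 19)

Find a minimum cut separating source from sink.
Min cut value = 7, edges: (1,2)

Min cut value: 7
Partition: S = [0, 1], T = [2, 3, 4, 5, 6, 7, 8, 9, 10, 11, 12, 13, 14]
Cut edges: (1,2)

By max-flow min-cut theorem, max flow = min cut = 7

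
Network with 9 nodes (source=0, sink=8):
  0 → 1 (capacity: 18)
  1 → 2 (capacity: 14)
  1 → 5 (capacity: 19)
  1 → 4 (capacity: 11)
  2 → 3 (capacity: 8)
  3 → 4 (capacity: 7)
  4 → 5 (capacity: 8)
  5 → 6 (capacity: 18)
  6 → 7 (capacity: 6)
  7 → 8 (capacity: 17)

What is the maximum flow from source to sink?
Maximum flow = 6

Max flow: 6

Flow assignment:
  0 → 1: 6/18
  1 → 5: 6/19
  5 → 6: 6/18
  6 → 7: 6/6
  7 → 8: 6/17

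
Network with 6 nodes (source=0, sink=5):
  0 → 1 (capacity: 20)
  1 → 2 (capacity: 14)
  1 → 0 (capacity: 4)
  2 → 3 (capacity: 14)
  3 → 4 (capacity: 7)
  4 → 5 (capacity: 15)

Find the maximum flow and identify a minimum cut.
Max flow = 7, Min cut edges: (3,4)

Maximum flow: 7
Minimum cut: (3,4)
Partition: S = [0, 1, 2, 3], T = [4, 5]

Max-flow min-cut theorem verified: both equal 7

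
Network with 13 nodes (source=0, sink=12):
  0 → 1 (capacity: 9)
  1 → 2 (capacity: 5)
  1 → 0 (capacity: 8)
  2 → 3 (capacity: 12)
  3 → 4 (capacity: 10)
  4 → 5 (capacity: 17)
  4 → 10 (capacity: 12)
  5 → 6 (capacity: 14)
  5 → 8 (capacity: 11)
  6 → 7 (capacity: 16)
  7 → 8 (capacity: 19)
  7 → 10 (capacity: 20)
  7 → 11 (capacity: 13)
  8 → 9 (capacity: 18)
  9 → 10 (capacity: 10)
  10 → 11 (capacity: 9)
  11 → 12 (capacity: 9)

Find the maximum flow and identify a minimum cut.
Max flow = 5, Min cut edges: (1,2)

Maximum flow: 5
Minimum cut: (1,2)
Partition: S = [0, 1], T = [2, 3, 4, 5, 6, 7, 8, 9, 10, 11, 12]

Max-flow min-cut theorem verified: both equal 5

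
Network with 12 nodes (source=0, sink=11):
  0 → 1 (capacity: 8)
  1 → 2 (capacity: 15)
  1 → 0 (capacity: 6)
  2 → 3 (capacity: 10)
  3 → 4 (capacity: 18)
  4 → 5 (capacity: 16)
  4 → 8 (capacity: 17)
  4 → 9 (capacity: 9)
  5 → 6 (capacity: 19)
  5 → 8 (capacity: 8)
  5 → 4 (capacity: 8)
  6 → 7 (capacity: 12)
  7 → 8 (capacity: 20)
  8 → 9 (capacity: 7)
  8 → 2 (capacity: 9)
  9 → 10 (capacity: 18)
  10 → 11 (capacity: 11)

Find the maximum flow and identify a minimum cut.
Max flow = 8, Min cut edges: (0,1)

Maximum flow: 8
Minimum cut: (0,1)
Partition: S = [0], T = [1, 2, 3, 4, 5, 6, 7, 8, 9, 10, 11]

Max-flow min-cut theorem verified: both equal 8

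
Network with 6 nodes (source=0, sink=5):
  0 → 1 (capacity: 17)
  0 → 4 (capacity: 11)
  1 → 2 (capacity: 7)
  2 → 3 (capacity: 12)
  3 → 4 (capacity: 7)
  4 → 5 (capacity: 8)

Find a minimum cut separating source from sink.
Min cut value = 8, edges: (4,5)

Min cut value: 8
Partition: S = [0, 1, 2, 3, 4], T = [5]
Cut edges: (4,5)

By max-flow min-cut theorem, max flow = min cut = 8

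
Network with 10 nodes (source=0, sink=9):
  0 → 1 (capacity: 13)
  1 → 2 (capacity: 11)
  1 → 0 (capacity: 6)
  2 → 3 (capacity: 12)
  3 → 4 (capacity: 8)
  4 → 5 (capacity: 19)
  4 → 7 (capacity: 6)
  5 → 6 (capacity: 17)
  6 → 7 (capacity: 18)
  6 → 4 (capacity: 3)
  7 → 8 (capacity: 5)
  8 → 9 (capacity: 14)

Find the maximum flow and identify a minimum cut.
Max flow = 5, Min cut edges: (7,8)

Maximum flow: 5
Minimum cut: (7,8)
Partition: S = [0, 1, 2, 3, 4, 5, 6, 7], T = [8, 9]

Max-flow min-cut theorem verified: both equal 5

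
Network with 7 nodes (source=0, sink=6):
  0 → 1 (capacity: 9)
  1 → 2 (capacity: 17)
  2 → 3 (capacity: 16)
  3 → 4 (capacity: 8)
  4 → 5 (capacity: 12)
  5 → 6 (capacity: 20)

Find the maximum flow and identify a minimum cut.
Max flow = 8, Min cut edges: (3,4)

Maximum flow: 8
Minimum cut: (3,4)
Partition: S = [0, 1, 2, 3], T = [4, 5, 6]

Max-flow min-cut theorem verified: both equal 8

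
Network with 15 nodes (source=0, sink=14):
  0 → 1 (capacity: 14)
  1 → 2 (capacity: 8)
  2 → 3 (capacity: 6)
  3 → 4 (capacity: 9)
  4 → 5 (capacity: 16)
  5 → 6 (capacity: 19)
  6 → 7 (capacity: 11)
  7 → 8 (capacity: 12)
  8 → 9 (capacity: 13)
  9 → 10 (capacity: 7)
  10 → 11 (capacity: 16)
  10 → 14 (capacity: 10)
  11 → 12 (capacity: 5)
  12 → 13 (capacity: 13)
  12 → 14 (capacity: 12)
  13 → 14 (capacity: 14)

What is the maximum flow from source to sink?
Maximum flow = 6

Max flow: 6

Flow assignment:
  0 → 1: 6/14
  1 → 2: 6/8
  2 → 3: 6/6
  3 → 4: 6/9
  4 → 5: 6/16
  5 → 6: 6/19
  6 → 7: 6/11
  7 → 8: 6/12
  8 → 9: 6/13
  9 → 10: 6/7
  10 → 14: 6/10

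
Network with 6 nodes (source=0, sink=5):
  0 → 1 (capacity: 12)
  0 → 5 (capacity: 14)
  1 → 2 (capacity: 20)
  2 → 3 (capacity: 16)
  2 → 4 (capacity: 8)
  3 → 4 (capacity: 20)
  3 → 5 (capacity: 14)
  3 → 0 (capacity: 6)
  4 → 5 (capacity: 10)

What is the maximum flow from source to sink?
Maximum flow = 26

Max flow: 26

Flow assignment:
  0 → 1: 12/12
  0 → 5: 14/14
  1 → 2: 12/20
  2 → 3: 12/16
  3 → 5: 12/14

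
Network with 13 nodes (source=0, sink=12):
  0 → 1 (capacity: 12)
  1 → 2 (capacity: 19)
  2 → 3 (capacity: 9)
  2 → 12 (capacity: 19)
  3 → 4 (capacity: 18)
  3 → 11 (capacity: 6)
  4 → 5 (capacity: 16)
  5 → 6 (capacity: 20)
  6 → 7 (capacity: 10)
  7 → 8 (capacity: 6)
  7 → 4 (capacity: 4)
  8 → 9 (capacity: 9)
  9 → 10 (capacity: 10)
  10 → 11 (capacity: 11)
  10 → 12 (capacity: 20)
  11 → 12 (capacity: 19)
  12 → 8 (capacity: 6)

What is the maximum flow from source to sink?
Maximum flow = 12

Max flow: 12

Flow assignment:
  0 → 1: 12/12
  1 → 2: 12/19
  2 → 12: 12/19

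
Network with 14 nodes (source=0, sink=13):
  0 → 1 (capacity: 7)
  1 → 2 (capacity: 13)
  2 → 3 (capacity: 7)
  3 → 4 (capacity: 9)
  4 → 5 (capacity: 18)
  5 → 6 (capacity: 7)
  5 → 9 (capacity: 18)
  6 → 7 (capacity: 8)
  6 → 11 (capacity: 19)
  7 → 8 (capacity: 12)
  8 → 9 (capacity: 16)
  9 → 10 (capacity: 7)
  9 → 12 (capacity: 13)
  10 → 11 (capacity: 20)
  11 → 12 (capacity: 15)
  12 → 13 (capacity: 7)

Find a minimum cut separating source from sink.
Min cut value = 7, edges: (12,13)

Min cut value: 7
Partition: S = [0, 1, 2, 3, 4, 5, 6, 7, 8, 9, 10, 11, 12], T = [13]
Cut edges: (12,13)

By max-flow min-cut theorem, max flow = min cut = 7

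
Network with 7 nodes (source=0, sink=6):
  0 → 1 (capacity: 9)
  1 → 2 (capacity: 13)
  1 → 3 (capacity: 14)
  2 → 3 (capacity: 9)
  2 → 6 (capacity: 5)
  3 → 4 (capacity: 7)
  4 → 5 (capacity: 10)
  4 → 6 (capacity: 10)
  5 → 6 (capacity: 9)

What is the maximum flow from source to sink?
Maximum flow = 9

Max flow: 9

Flow assignment:
  0 → 1: 9/9
  1 → 2: 5/13
  1 → 3: 4/14
  2 → 6: 5/5
  3 → 4: 4/7
  4 → 6: 4/10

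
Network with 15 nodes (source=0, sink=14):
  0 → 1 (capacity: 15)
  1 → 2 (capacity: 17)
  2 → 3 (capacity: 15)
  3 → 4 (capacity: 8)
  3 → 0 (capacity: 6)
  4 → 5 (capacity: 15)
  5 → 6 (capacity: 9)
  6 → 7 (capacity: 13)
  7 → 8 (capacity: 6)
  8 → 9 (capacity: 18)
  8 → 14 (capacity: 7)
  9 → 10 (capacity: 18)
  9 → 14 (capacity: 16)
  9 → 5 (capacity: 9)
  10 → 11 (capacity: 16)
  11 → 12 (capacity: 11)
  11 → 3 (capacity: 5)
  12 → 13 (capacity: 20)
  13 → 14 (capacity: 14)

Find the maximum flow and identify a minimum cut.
Max flow = 6, Min cut edges: (7,8)

Maximum flow: 6
Minimum cut: (7,8)
Partition: S = [0, 1, 2, 3, 4, 5, 6, 7], T = [8, 9, 10, 11, 12, 13, 14]

Max-flow min-cut theorem verified: both equal 6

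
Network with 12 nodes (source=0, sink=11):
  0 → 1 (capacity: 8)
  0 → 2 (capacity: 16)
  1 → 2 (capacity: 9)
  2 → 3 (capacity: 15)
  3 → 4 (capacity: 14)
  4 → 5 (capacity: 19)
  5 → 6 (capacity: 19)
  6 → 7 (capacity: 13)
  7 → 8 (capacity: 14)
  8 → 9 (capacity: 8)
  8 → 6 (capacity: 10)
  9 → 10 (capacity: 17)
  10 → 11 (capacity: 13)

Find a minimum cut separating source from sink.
Min cut value = 8, edges: (8,9)

Min cut value: 8
Partition: S = [0, 1, 2, 3, 4, 5, 6, 7, 8], T = [9, 10, 11]
Cut edges: (8,9)

By max-flow min-cut theorem, max flow = min cut = 8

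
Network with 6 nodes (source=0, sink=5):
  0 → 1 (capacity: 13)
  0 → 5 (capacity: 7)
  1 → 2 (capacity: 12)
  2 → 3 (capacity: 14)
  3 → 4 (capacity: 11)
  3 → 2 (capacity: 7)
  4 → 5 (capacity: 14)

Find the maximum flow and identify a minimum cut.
Max flow = 18, Min cut edges: (0,5), (3,4)

Maximum flow: 18
Minimum cut: (0,5), (3,4)
Partition: S = [0, 1, 2, 3], T = [4, 5]

Max-flow min-cut theorem verified: both equal 18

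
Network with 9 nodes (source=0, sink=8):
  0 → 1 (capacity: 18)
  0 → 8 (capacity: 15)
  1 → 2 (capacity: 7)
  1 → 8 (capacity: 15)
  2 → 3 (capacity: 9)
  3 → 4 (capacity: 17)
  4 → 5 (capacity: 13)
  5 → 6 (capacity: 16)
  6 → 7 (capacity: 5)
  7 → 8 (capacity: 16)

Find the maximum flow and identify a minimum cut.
Max flow = 33, Min cut edges: (0,1), (0,8)

Maximum flow: 33
Minimum cut: (0,1), (0,8)
Partition: S = [0], T = [1, 2, 3, 4, 5, 6, 7, 8]

Max-flow min-cut theorem verified: both equal 33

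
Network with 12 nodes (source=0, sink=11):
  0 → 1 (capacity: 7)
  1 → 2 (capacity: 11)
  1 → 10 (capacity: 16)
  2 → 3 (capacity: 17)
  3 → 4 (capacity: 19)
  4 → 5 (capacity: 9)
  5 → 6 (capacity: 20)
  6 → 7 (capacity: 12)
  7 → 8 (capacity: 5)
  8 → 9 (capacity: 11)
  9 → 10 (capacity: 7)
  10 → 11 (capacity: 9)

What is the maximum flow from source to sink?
Maximum flow = 7

Max flow: 7

Flow assignment:
  0 → 1: 7/7
  1 → 10: 7/16
  10 → 11: 7/9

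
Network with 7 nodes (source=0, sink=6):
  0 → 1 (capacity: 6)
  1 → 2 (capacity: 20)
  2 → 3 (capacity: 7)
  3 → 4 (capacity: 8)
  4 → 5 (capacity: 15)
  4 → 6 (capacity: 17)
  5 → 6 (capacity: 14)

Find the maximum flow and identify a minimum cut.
Max flow = 6, Min cut edges: (0,1)

Maximum flow: 6
Minimum cut: (0,1)
Partition: S = [0], T = [1, 2, 3, 4, 5, 6]

Max-flow min-cut theorem verified: both equal 6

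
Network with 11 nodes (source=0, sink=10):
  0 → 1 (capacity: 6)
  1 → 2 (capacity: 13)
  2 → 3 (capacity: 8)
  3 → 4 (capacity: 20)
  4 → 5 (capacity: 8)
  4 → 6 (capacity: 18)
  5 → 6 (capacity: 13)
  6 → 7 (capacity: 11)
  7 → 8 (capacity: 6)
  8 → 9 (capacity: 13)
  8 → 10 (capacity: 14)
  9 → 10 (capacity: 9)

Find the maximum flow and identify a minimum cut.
Max flow = 6, Min cut edges: (7,8)

Maximum flow: 6
Minimum cut: (7,8)
Partition: S = [0, 1, 2, 3, 4, 5, 6, 7], T = [8, 9, 10]

Max-flow min-cut theorem verified: both equal 6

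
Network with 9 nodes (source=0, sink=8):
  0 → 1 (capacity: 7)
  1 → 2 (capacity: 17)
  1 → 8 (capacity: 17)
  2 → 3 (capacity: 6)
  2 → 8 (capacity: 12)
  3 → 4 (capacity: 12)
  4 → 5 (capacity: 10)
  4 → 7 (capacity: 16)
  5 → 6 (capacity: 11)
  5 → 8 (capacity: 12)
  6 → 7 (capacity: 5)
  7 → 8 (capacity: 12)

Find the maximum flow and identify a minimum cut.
Max flow = 7, Min cut edges: (0,1)

Maximum flow: 7
Minimum cut: (0,1)
Partition: S = [0], T = [1, 2, 3, 4, 5, 6, 7, 8]

Max-flow min-cut theorem verified: both equal 7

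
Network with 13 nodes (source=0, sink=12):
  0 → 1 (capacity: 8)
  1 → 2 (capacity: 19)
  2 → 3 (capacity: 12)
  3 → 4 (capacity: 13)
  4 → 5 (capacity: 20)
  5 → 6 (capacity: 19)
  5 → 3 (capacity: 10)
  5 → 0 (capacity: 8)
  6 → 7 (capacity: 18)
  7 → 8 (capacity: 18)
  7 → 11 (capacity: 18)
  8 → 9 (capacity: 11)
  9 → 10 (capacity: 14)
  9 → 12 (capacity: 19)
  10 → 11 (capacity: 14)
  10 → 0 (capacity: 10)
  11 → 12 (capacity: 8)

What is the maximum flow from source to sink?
Maximum flow = 8

Max flow: 8

Flow assignment:
  0 → 1: 8/8
  1 → 2: 8/19
  2 → 3: 8/12
  3 → 4: 8/13
  4 → 5: 8/20
  5 → 6: 8/19
  6 → 7: 8/18
  7 → 11: 8/18
  11 → 12: 8/8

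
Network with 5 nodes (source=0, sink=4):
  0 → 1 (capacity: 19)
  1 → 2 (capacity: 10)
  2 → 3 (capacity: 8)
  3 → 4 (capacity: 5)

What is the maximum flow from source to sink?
Maximum flow = 5

Max flow: 5

Flow assignment:
  0 → 1: 5/19
  1 → 2: 5/10
  2 → 3: 5/8
  3 → 4: 5/5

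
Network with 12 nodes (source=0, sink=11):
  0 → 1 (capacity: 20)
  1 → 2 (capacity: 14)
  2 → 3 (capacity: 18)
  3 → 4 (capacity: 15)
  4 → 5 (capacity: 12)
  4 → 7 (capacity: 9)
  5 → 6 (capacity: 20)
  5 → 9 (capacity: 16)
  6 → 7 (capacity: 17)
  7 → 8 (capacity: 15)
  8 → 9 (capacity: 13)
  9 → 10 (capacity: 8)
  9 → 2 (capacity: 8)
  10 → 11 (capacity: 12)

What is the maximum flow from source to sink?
Maximum flow = 8

Max flow: 8

Flow assignment:
  0 → 1: 8/20
  1 → 2: 8/14
  2 → 3: 14/18
  3 → 4: 14/15
  4 → 5: 12/12
  4 → 7: 2/9
  5 → 9: 12/16
  7 → 8: 2/15
  8 → 9: 2/13
  9 → 10: 8/8
  9 → 2: 6/8
  10 → 11: 8/12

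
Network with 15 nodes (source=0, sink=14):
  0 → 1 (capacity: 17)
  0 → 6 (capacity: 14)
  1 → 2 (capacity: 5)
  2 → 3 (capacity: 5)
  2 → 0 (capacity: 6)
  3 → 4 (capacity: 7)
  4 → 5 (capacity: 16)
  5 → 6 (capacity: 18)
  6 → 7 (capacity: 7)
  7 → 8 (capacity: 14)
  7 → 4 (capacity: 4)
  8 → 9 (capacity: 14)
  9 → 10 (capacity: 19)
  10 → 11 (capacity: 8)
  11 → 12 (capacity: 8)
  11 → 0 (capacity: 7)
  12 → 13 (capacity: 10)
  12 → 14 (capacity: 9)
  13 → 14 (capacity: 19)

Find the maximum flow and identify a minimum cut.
Max flow = 7, Min cut edges: (6,7)

Maximum flow: 7
Minimum cut: (6,7)
Partition: S = [0, 1, 2, 3, 4, 5, 6], T = [7, 8, 9, 10, 11, 12, 13, 14]

Max-flow min-cut theorem verified: both equal 7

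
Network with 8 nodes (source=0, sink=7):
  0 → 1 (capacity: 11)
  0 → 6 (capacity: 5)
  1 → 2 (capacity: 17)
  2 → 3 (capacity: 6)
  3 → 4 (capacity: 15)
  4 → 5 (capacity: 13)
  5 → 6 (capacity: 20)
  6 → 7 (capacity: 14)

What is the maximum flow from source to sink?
Maximum flow = 11

Max flow: 11

Flow assignment:
  0 → 1: 6/11
  0 → 6: 5/5
  1 → 2: 6/17
  2 → 3: 6/6
  3 → 4: 6/15
  4 → 5: 6/13
  5 → 6: 6/20
  6 → 7: 11/14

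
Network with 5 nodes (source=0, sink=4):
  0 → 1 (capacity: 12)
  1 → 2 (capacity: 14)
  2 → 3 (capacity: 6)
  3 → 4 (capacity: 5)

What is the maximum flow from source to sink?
Maximum flow = 5

Max flow: 5

Flow assignment:
  0 → 1: 5/12
  1 → 2: 5/14
  2 → 3: 5/6
  3 → 4: 5/5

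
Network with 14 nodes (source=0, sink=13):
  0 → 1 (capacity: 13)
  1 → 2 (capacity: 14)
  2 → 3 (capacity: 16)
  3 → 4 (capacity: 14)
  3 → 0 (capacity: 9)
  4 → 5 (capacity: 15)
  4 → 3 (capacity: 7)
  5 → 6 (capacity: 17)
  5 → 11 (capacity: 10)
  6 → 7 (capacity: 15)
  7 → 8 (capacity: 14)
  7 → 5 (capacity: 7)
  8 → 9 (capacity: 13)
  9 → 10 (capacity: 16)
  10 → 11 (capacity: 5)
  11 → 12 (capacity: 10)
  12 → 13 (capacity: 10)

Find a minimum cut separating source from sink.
Min cut value = 10, edges: (12,13)

Min cut value: 10
Partition: S = [0, 1, 2, 3, 4, 5, 6, 7, 8, 9, 10, 11, 12], T = [13]
Cut edges: (12,13)

By max-flow min-cut theorem, max flow = min cut = 10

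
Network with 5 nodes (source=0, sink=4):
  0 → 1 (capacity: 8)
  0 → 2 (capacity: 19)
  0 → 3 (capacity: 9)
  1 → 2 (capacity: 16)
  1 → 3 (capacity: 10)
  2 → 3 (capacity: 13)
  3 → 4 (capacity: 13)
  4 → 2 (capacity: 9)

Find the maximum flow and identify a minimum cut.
Max flow = 13, Min cut edges: (3,4)

Maximum flow: 13
Minimum cut: (3,4)
Partition: S = [0, 1, 2, 3], T = [4]

Max-flow min-cut theorem verified: both equal 13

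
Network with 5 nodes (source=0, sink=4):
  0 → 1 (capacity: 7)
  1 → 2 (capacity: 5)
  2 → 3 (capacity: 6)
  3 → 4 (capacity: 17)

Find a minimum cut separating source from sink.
Min cut value = 5, edges: (1,2)

Min cut value: 5
Partition: S = [0, 1], T = [2, 3, 4]
Cut edges: (1,2)

By max-flow min-cut theorem, max flow = min cut = 5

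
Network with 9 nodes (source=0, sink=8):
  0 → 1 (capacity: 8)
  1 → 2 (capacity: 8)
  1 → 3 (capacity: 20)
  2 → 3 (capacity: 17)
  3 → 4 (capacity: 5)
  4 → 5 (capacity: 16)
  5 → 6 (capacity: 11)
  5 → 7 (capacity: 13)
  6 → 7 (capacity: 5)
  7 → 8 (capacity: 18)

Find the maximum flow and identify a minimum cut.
Max flow = 5, Min cut edges: (3,4)

Maximum flow: 5
Minimum cut: (3,4)
Partition: S = [0, 1, 2, 3], T = [4, 5, 6, 7, 8]

Max-flow min-cut theorem verified: both equal 5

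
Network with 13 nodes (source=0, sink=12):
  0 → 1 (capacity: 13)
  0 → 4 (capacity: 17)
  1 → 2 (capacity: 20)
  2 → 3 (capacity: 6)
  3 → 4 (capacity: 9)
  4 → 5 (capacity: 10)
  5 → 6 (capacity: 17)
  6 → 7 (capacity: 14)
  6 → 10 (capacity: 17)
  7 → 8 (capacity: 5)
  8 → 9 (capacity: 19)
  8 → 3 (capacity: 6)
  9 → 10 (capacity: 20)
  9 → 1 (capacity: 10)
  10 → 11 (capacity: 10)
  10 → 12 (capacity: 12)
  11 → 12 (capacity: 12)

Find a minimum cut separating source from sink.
Min cut value = 10, edges: (4,5)

Min cut value: 10
Partition: S = [0, 1, 2, 3, 4], T = [5, 6, 7, 8, 9, 10, 11, 12]
Cut edges: (4,5)

By max-flow min-cut theorem, max flow = min cut = 10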